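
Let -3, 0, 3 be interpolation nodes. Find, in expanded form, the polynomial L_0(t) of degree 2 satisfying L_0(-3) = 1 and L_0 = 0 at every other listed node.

L_0(t) = t(t - 3) / [(-3)·(-6)]
       = (t^2 - 3t) / (18)

L_0(t) = (1/18)t^2 - (1/6)t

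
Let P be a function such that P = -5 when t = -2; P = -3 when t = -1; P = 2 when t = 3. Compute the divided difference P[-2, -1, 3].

-3/20

P[-2,-1] = (-3 - (-5)) / (-1 - (-2)) = 2
P[-1,3] = (2 - (-3)) / (3 - (-1)) = 5/4
P[-2,-1,3] = (5/4 - 2) / (3 - (-2)) = -3/20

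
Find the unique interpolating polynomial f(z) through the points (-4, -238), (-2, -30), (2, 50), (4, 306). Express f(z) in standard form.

f(z) = 4z^3 + 2z^2 + 4z + 2

Build the Lagrange basis polynomials:
L_0(z) = (z + 2)(z - 2)(z - 4) / [-96] = -(1/96)z^3 + (1/24)z^2 + (1/24)z - 1/6
L_1(z) = (z + 4)(z - 2)(z - 4) / [48] = (1/48)z^3 - (1/24)z^2 - (1/3)z + 2/3
L_2(z) = (z + 4)(z + 2)(z - 4) / [-48] = -(1/48)z^3 - (1/24)z^2 + (1/3)z + 2/3
L_3(z) = (z + 4)(z + 2)(z - 2) / [96] = (1/96)z^3 + (1/24)z^2 - (1/24)z - 1/6
f(z) = (-238)·L_0 + (-30)·L_1 + 50·L_2 + 306·L_3
  (-238)·L_0(z) = (119/48)z^3 - (119/12)z^2 - (119/12)z + 119/3
  (-30)·L_1(z) = -(5/8)z^3 + (5/4)z^2 + 10z - 20
  50·L_2(z) = -(25/24)z^3 - (25/12)z^2 + (50/3)z + 100/3
  306·L_3(z) = (51/16)z^3 + (51/4)z^2 - (51/4)z - 51
Adding term by term: 4z^3 + 2z^2 + 4z + 2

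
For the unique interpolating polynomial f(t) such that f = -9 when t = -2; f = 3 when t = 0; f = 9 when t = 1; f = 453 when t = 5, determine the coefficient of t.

Build the Lagrange basis polynomials:
L_0(t) = t(t - 1)(t - 5) / [-42] = -(1/42)t^3 + (1/7)t^2 - (5/42)t
L_1(t) = (t + 2)(t - 1)(t - 5) / [10] = (1/10)t^3 - (2/5)t^2 - (7/10)t + 1
L_2(t) = (t + 2)t(t - 5) / [-12] = -(1/12)t^3 + (1/4)t^2 + (5/6)t
L_3(t) = (t + 2)t(t - 1) / [140] = (1/140)t^3 + (1/140)t^2 - (1/70)t
f(t) = (-9)·L_0 + 3·L_1 + 9·L_2 + 453·L_3
Only the coefficient of t is needed; take it from each L_i and combine:
(-9)·(-5/42) + 3·(-7/10) + 9·(5/6) + 453·(-1/70) = 0

0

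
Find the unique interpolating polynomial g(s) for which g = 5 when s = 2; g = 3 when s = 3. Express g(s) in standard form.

Build the Lagrange basis polynomials:
L_0(s) = (s - 3) / [-1] = -s + 3
L_1(s) = (s - 2) / [1] = s - 2
g(s) = 5·L_0 + 3·L_1
  5·L_0(s) = -5s + 15
  3·L_1(s) = 3s - 6
Adding term by term: -2s + 9

g(s) = -2s + 9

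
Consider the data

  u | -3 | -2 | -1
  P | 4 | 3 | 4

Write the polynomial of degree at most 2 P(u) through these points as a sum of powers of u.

Newton's divided differences:
P[-3,-2] = (3 - 4) / (-2 - (-3)) = -1
P[-2,-1] = (4 - 3) / (-1 - (-2)) = 1
P[-3,-2,-1] = (1 - (-1)) / (-1 - (-3)) = 1
P(u) = 4 + (-1)·(u + 3) + 1·(u + 3)(u + 2)
Expanding: P(u) = u^2 + 4u + 7

P(u) = u^2 + 4u + 7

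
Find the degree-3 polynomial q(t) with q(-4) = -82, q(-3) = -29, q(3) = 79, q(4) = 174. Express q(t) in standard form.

q(t) = 2t^3 + 3t^2 - 2

Build the Lagrange basis polynomials:
L_0(t) = (t + 3)(t - 3)(t - 4) / [-56] = -(1/56)t^3 + (1/14)t^2 + (9/56)t - 9/14
L_1(t) = (t + 4)(t - 3)(t - 4) / [42] = (1/42)t^3 - (1/14)t^2 - (8/21)t + 8/7
L_2(t) = (t + 4)(t + 3)(t - 4) / [-42] = -(1/42)t^3 - (1/14)t^2 + (8/21)t + 8/7
L_3(t) = (t + 4)(t + 3)(t - 3) / [56] = (1/56)t^3 + (1/14)t^2 - (9/56)t - 9/14
q(t) = (-82)·L_0 + (-29)·L_1 + 79·L_2 + 174·L_3
  (-82)·L_0(t) = (41/28)t^3 - (41/7)t^2 - (369/28)t + 369/7
  (-29)·L_1(t) = -(29/42)t^3 + (29/14)t^2 + (232/21)t - 232/7
  79·L_2(t) = -(79/42)t^3 - (79/14)t^2 + (632/21)t + 632/7
  174·L_3(t) = (87/28)t^3 + (87/7)t^2 - (783/28)t - 783/7
Adding term by term: 2t^3 + 3t^2 - 2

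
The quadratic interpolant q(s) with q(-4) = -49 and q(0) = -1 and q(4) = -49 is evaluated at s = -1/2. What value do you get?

Evaluate each Lagrange basis at s = -1/2:
L_0(-1/2) = (-1/2)·(-9/2)/[(-4)·(-8)] = 9/128
L_1(-1/2) = (7/2)·(-9/2)/[(4)·(-4)] = 63/64
L_2(-1/2) = (7/2)·(-1/2)/[(8)·(4)] = -7/128
Sum: (-49)·(9/128) + (-1)·(63/64) + (-49)·(-7/128) = -7/4

-7/4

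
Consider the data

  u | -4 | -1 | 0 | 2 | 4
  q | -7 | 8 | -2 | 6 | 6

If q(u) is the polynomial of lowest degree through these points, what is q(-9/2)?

Using Newton's divided-difference form:
q[-4,-1] = (8 - (-7)) / (-1 - (-4)) = 5
q[-1,0] = (-2 - 8) / (0 - (-1)) = -10
q[0,2] = (6 - (-2)) / (2 - 0) = 4
q[2,4] = (6 - 6) / (4 - 2) = 0
q[-4,-1,0] = (-10 - 5) / (0 - (-4)) = -15/4
q[-1,0,2] = (4 - (-10)) / (2 - (-1)) = 14/3
q[0,2,4] = (0 - 4) / (4 - 0) = -1
q[-4,-1,0,2] = (14/3 - (-15/4)) / (2 - (-4)) = 101/72
q[-1,0,2,4] = (-1 - 14/3) / (4 - (-1)) = -17/15
q[-4,-1,0,2,4] = (-17/15 - 101/72) / (4 - (-4)) = -913/2880
q(-9/2) = -7 + 5·(-1/2) + (-15/4)·(-1/2)·(-7/2) + (101/72)·(-1/2)·(-7/2)·(-9/2) + (-913/2880)·(-1/2)·(-7/2)·(-9/2)·(-13/2) = -221883/5120

-221883/5120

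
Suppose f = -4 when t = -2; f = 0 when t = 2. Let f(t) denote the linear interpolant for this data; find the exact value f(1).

Evaluate each Lagrange basis at t = 1:
L_0(1) = (-1)/[(-4)] = 1/4
L_1(1) = (3)/[(4)] = 3/4
Sum: (-4)·(1/4) + 0 = -1

-1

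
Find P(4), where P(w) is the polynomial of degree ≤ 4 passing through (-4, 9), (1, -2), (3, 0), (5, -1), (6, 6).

Evaluate each Lagrange basis at w = 4:
L_0(4) = (3)·(1)·(-1)·(-2)/[(-5)·(-7)·(-9)·(-10)] = 1/525
L_1(4) = (8)·(1)·(-1)·(-2)/[(5)·(-2)·(-4)·(-5)] = -2/25
L_2(4) = (8)·(3)·(-1)·(-2)/[(7)·(2)·(-2)·(-3)] = 4/7
L_3(4) = (8)·(3)·(1)·(-2)/[(9)·(4)·(2)·(-1)] = 2/3
L_4(4) = (8)·(3)·(1)·(-1)/[(10)·(5)·(3)·(1)] = -4/25
Sum: 9·(1/525) + (-2)·(-2/25) + 0 + (-1)·(2/3) + 6·(-4/25) = -761/525

-761/525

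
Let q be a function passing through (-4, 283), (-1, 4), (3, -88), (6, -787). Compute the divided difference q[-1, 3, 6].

-30

q[-1,3] = (-88 - 4) / (3 - (-1)) = -23
q[3,6] = (-787 - (-88)) / (6 - 3) = -233
q[-1,3,6] = (-233 - (-23)) / (6 - (-1)) = -30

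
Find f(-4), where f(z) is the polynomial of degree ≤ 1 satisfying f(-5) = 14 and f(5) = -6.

12

L_0(-4) = (-9)/[(-10)] = 9/10
L_1(-4) = (1)/[(10)] = 1/10
Sum: 14·(9/10) + (-6)·(1/10) = 12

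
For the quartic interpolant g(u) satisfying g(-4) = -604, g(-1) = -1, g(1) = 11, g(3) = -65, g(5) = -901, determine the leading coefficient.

L_0(u) = (u + 1)(u - 1)(u - 3)(u - 5) / [945] = (1/945)u^4 - (8/945)u^3 + (2/135)u^2 + (8/945)u - 1/63
L_1(u) = (u + 4)(u - 1)(u - 3)(u - 5) / [-144] = -(1/144)u^4 + (5/144)u^3 + (13/144)u^2 - (77/144)u + 5/12
L_2(u) = (u + 4)(u + 1)(u - 3)(u - 5) / [80] = (1/80)u^4 - (3/80)u^3 - (21/80)u^2 + (43/80)u + 3/4
L_3(u) = (u + 4)(u + 1)(u - 1)(u - 5) / [-112] = -(1/112)u^4 + (1/112)u^3 + (3/16)u^2 - (1/112)u - 5/28
L_4(u) = (u + 4)(u + 1)(u - 1)(u - 3) / [432] = (1/432)u^4 + (1/432)u^3 - (13/432)u^2 - (1/432)u + 1/36
g(u) = (-604)·L_0 + (-1)·L_1 + 11·L_2 + (-65)·L_3 + (-901)·L_4
Only the coefficient of u^4 is needed; take it from each L_i and combine:
(-604)·(1/945) + (-1)·(-1/144) + 11·(1/80) + (-65)·(-1/112) + (-901)·(1/432) = -2

-2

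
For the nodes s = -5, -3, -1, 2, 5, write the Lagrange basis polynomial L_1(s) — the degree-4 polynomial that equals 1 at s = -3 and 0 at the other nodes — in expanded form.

L_1(s) = -(1/160)s^4 + (1/160)s^3 + (27/160)s^2 - (5/32)s - 5/16

L_1(s) = (s + 5)(s + 1)(s - 2)(s - 5) / [(2)·(-2)·(-5)·(-8)]
       = (s^4 - s^3 - 27s^2 + 25s + 50) / (-160)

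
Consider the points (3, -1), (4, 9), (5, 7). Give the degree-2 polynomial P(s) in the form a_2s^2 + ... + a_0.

P(s) = -6s^2 + 52s - 103

Build the Lagrange basis polynomials:
L_0(s) = (s - 4)(s - 5) / [2] = (1/2)s^2 - (9/2)s + 10
L_1(s) = (s - 3)(s - 5) / [-1] = -s^2 + 8s - 15
L_2(s) = (s - 3)(s - 4) / [2] = (1/2)s^2 - (7/2)s + 6
P(s) = (-1)·L_0 + 9·L_1 + 7·L_2
  (-1)·L_0(s) = -(1/2)s^2 + (9/2)s - 10
  9·L_1(s) = -9s^2 + 72s - 135
  7·L_2(s) = (7/2)s^2 - (49/2)s + 42
Adding term by term: -6s^2 + 52s - 103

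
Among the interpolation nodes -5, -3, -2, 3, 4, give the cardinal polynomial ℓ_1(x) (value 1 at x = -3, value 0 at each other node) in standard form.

ℓ_1(x) = -(1/84)x^4 + (9/28)x^2 - (1/6)x - 10/7

ℓ_1(x) = (x + 5)(x + 2)(x - 3)(x - 4) / [(2)·(-1)·(-6)·(-7)]
       = (x^4 - 27x^2 + 14x + 120) / (-84)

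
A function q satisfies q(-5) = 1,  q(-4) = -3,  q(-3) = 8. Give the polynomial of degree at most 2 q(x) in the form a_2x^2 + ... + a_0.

q(x) = (15/2)x^2 + (127/2)x + 131

Build the Lagrange basis polynomials:
L_0(x) = (x + 4)(x + 3) / [2] = (1/2)x^2 + (7/2)x + 6
L_1(x) = (x + 5)(x + 3) / [-1] = -x^2 - 8x - 15
L_2(x) = (x + 5)(x + 4) / [2] = (1/2)x^2 + (9/2)x + 10
q(x) = 1·L_0 + (-3)·L_1 + 8·L_2
  1·L_0(x) = (1/2)x^2 + (7/2)x + 6
  (-3)·L_1(x) = 3x^2 + 24x + 45
  8·L_2(x) = 4x^2 + 36x + 80
Adding term by term: (15/2)x^2 + (127/2)x + 131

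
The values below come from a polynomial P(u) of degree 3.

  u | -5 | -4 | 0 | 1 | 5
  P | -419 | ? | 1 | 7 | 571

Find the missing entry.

-203

The 4 known values determine P uniquely (degree ≤ 3).
Evaluate each Lagrange basis at u = -4:
L_0(-4) = (-4)·(-5)·(-9)/[(-5)·(-6)·(-10)] = 3/5
L_1(-4) = (1)·(-5)·(-9)/[(5)·(-1)·(-5)] = 9/5
L_2(-4) = (1)·(-4)·(-9)/[(6)·(1)·(-4)] = -3/2
L_3(-4) = (1)·(-4)·(-5)/[(10)·(5)·(4)] = 1/10
Sum: (-419)·(3/5) + 1·(9/5) + 7·(-3/2) + 571·(1/10) = -203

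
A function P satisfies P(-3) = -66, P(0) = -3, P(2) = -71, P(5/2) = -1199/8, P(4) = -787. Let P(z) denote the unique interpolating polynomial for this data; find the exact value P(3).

L_0(3) = (3)·(1)·(1/2)·(-1)/[(-3)·(-5)·(-11/2)·(-7)] = -1/385
L_1(3) = (6)·(1)·(1/2)·(-1)/[(3)·(-2)·(-5/2)·(-4)] = 1/20
L_2(3) = (6)·(3)·(1/2)·(-1)/[(5)·(2)·(-1/2)·(-2)] = -9/10
L_3(3) = (6)·(3)·(1)·(-1)/[(11/2)·(5/2)·(1/2)·(-3/2)] = 96/55
L_4(3) = (6)·(3)·(1)·(1/2)/[(7)·(4)·(2)·(3/2)] = 3/28
Sum: (-66)·(-1/385) + (-3)·(1/20) + (-71)·(-9/10) + (-1199/8)·(96/55) + (-787)·(3/28) = -282

-282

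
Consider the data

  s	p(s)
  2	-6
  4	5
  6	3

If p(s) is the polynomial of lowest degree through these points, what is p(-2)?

Evaluate each Lagrange basis at s = -2:
L_0(-2) = (-6)·(-8)/[(-2)·(-4)] = 6
L_1(-2) = (-4)·(-8)/[(2)·(-2)] = -8
L_2(-2) = (-4)·(-6)/[(4)·(2)] = 3
Sum: (-6)·(6) + 5·(-8) + 3·(3) = -67

-67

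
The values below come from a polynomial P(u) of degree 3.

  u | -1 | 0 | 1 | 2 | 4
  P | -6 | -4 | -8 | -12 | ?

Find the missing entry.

4

The 4 known values determine P uniquely (degree ≤ 3).
Evaluate each Lagrange basis at u = 4:
L_0(4) = (4)·(3)·(2)/[(-1)·(-2)·(-3)] = -4
L_1(4) = (5)·(3)·(2)/[(1)·(-1)·(-2)] = 15
L_2(4) = (5)·(4)·(2)/[(2)·(1)·(-1)] = -20
L_3(4) = (5)·(4)·(3)/[(3)·(2)·(1)] = 10
Sum: (-6)·(-4) + (-4)·(15) + (-8)·(-20) + (-12)·(10) = 4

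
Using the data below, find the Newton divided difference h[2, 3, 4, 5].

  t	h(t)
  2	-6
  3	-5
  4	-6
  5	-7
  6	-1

h[2,3] = (-5 - (-6)) / (3 - 2) = 1
h[3,4] = (-6 - (-5)) / (4 - 3) = -1
h[4,5] = (-7 - (-6)) / (5 - 4) = -1
h[2,3,4] = (-1 - 1) / (4 - 2) = -1
h[3,4,5] = (-1 - (-1)) / (5 - 3) = 0
h[2,3,4,5] = (0 - (-1)) / (5 - 2) = 1/3

1/3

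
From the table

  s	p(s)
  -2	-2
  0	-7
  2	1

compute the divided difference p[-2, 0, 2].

13/8

p[-2,0] = (-7 - (-2)) / (0 - (-2)) = -5/2
p[0,2] = (1 - (-7)) / (2 - 0) = 4
p[-2,0,2] = (4 - (-5/2)) / (2 - (-2)) = 13/8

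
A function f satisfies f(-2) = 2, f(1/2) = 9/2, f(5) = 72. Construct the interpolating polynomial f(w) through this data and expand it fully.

Newton's divided differences:
f[-2,1/2] = (9/2 - 2) / (1/2 - (-2)) = 1
f[1/2,5] = (72 - 9/2) / (5 - 1/2) = 15
f[-2,1/2,5] = (15 - 1) / (5 - (-2)) = 2
f(w) = 2 + 1·(w + 2) + 2·(w + 2)(w - 1/2)
Expanding: f(w) = 2w^2 + 4w + 2

f(w) = 2w^2 + 4w + 2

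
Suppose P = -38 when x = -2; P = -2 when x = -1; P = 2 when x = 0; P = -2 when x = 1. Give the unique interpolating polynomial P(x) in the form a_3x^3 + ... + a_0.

L_0(x) = (x + 1)x(x - 1) / [-6] = -(1/6)x^3 + (1/6)x
L_1(x) = (x + 2)x(x - 1) / [2] = (1/2)x^3 + (1/2)x^2 - x
L_2(x) = (x + 2)(x + 1)(x - 1) / [-2] = -(1/2)x^3 - x^2 + (1/2)x + 1
L_3(x) = (x + 2)(x + 1)x / [6] = (1/6)x^3 + (1/2)x^2 + (1/3)x
P(x) = (-38)·L_0 + (-2)·L_1 + 2·L_2 + (-2)·L_3
  (-38)·L_0(x) = (19/3)x^3 - (19/3)x
  (-2)·L_1(x) = -x^3 - x^2 + 2x
  2·L_2(x) = -x^3 - 2x^2 + x + 2
  (-2)·L_3(x) = -(1/3)x^3 - x^2 - (2/3)x
Adding term by term: 4x^3 - 4x^2 - 4x + 2

P(x) = 4x^3 - 4x^2 - 4x + 2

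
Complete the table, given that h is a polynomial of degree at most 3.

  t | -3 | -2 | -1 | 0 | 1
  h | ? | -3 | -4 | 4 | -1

The 4 known values determine h uniquely (degree ≤ 3).
Evaluate each Lagrange basis at t = -3:
L_0(-3) = (-2)·(-3)·(-4)/[(-1)·(-2)·(-3)] = 4
L_1(-3) = (-1)·(-3)·(-4)/[(1)·(-1)·(-2)] = -6
L_2(-3) = (-1)·(-2)·(-4)/[(2)·(1)·(-1)] = 4
L_3(-3) = (-1)·(-2)·(-3)/[(3)·(2)·(1)] = -1
Sum: (-3)·(4) + (-4)·(-6) + 4·(4) + (-1)·(-1) = 29

29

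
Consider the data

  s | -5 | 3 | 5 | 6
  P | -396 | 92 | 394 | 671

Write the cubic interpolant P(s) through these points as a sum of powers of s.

Build the Lagrange basis polynomials:
L_0(s) = (s - 3)(s - 5)(s - 6) / [-880] = -(1/880)s^3 + (7/440)s^2 - (63/880)s + 9/88
L_1(s) = (s + 5)(s - 5)(s - 6) / [48] = (1/48)s^3 - (1/8)s^2 - (25/48)s + 25/8
L_2(s) = (s + 5)(s - 3)(s - 6) / [-20] = -(1/20)s^3 + (1/5)s^2 + (27/20)s - 9/2
L_3(s) = (s + 5)(s - 3)(s - 5) / [33] = (1/33)s^3 - (1/11)s^2 - (25/33)s + 25/11
P(s) = (-396)·L_0 + 92·L_1 + 394·L_2 + 671·L_3
  (-396)·L_0(s) = (9/20)s^3 - (63/10)s^2 + (567/20)s - 81/2
  92·L_1(s) = (23/12)s^3 - (23/2)s^2 - (575/12)s + 575/2
  394·L_2(s) = -(197/10)s^3 + (394/5)s^2 + (5319/10)s - 1773
  671·L_3(s) = (61/3)s^3 - 61s^2 - (1525/3)s + 1525
Adding term by term: 3s^3 + 4s - 1

P(s) = 3s^3 + 4s - 1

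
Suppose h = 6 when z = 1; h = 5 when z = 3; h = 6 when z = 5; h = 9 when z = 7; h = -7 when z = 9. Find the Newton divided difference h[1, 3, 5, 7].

0

h[1,3] = (5 - 6) / (3 - 1) = -1/2
h[3,5] = (6 - 5) / (5 - 3) = 1/2
h[5,7] = (9 - 6) / (7 - 5) = 3/2
h[1,3,5] = (1/2 - (-1/2)) / (5 - 1) = 1/4
h[3,5,7] = (3/2 - 1/2) / (7 - 3) = 1/4
h[1,3,5,7] = (1/4 - 1/4) / (7 - 1) = 0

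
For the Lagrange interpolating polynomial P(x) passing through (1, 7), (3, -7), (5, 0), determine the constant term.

175/8

L_0(x) = (x - 3)(x - 5) / [8] = (1/8)x^2 - x + 15/8
L_1(x) = (x - 1)(x - 5) / [-4] = -(1/4)x^2 + (3/2)x - 5/4
L_2(x) = (x - 1)(x - 3) / [8] = (1/8)x^2 - (1/2)x + 3/8
P(x) = 7·L_0 + (-7)·L_1 + 0·L_2
Only the constant term is needed; take it from each L_i and combine:
7·(15/8) + (-7)·(-5/4) + 0·(3/8) = 175/8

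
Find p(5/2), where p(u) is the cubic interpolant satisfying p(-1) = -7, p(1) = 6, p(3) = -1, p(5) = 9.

Evaluate each Lagrange basis at u = 5/2:
L_0(5/2) = (3/2)·(-1/2)·(-5/2)/[(-2)·(-4)·(-6)] = -5/128
L_1(5/2) = (7/2)·(-1/2)·(-5/2)/[(2)·(-2)·(-4)] = 35/128
L_2(5/2) = (7/2)·(3/2)·(-5/2)/[(4)·(2)·(-2)] = 105/128
L_3(5/2) = (7/2)·(3/2)·(-1/2)/[(6)·(4)·(2)] = -7/128
Sum: (-7)·(-5/128) + 6·(35/128) + (-1)·(105/128) + 9·(-7/128) = 77/128

77/128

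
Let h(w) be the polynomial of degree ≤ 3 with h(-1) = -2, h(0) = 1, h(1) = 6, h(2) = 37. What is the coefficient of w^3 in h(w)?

The leading coefficient equals the top divided difference h[-1,0,1,2].
h[-1,0] = (1 - (-2)) / (0 - (-1)) = 3
h[0,1] = (6 - 1) / (1 - 0) = 5
h[1,2] = (37 - 6) / (2 - 1) = 31
h[-1,0,1] = (5 - 3) / (1 - (-1)) = 1
h[0,1,2] = (31 - 5) / (2 - 0) = 13
h[-1,0,1,2] = (13 - 1) / (2 - (-1)) = 4

4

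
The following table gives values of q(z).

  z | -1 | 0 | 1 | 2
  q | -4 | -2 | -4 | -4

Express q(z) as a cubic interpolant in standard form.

q(z) = z^3 - 2z^2 - z - 2

Newton's divided differences:
q[-1,0] = (-2 - (-4)) / (0 - (-1)) = 2
q[0,1] = (-4 - (-2)) / (1 - 0) = -2
q[1,2] = (-4 - (-4)) / (2 - 1) = 0
q[-1,0,1] = (-2 - 2) / (1 - (-1)) = -2
q[0,1,2] = (0 - (-2)) / (2 - 0) = 1
q[-1,0,1,2] = (1 - (-2)) / (2 - (-1)) = 1
q(z) = -4 + 2·(z + 1) + (-2)·(z + 1)z + 1·(z + 1)z(z - 1)
Expanding: q(z) = z^3 - 2z^2 - z - 2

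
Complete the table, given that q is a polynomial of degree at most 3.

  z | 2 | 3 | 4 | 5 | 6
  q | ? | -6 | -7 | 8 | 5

The 4 known values determine q uniquely (degree ≤ 3).
Evaluate each Lagrange basis at z = 2:
L_0(2) = (-2)·(-3)·(-4)/[(-1)·(-2)·(-3)] = 4
L_1(2) = (-1)·(-3)·(-4)/[(1)·(-1)·(-2)] = -6
L_2(2) = (-1)·(-2)·(-4)/[(2)·(1)·(-1)] = 4
L_3(2) = (-1)·(-2)·(-3)/[(3)·(2)·(1)] = -1
Sum: (-6)·(4) + (-7)·(-6) + 8·(4) + 5·(-1) = 45

45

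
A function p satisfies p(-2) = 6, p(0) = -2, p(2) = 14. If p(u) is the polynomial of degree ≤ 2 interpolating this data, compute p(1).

Evaluate each Lagrange basis at u = 1:
L_0(1) = (1)·(-1)/[(-2)·(-4)] = -1/8
L_1(1) = (3)·(-1)/[(2)·(-2)] = 3/4
L_2(1) = (3)·(1)/[(4)·(2)] = 3/8
Sum: 6·(-1/8) + (-2)·(3/4) + 14·(3/8) = 3

3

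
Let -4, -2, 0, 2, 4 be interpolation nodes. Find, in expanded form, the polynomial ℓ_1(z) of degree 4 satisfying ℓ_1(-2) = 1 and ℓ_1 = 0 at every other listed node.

ℓ_1(z) = (z + 4)z(z - 2)(z - 4) / [(2)·(-2)·(-4)·(-6)]
       = (z^4 - 2z^3 - 16z^2 + 32z) / (-96)

ℓ_1(z) = -(1/96)z^4 + (1/48)z^3 + (1/6)z^2 - (1/3)z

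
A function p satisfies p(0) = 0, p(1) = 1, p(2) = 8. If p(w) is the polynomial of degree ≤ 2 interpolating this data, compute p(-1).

5

L_0(-1) = (-2)·(-3)/[(-1)·(-2)] = 3
L_1(-1) = (-1)·(-3)/[(1)·(-1)] = -3
L_2(-1) = (-1)·(-2)/[(2)·(1)] = 1
Sum: 0 + 1·(-3) + 8·(1) = 5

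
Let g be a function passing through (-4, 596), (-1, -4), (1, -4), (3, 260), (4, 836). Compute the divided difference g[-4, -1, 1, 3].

-1

g[-4,-1] = (-4 - 596) / (-1 - (-4)) = -200
g[-1,1] = (-4 - (-4)) / (1 - (-1)) = 0
g[1,3] = (260 - (-4)) / (3 - 1) = 132
g[-4,-1,1] = (0 - (-200)) / (1 - (-4)) = 40
g[-1,1,3] = (132 - 0) / (3 - (-1)) = 33
g[-4,-1,1,3] = (33 - 40) / (3 - (-4)) = -1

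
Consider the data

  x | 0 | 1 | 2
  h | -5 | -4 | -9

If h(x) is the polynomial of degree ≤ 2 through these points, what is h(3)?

-20

L_0(3) = (2)·(1)/[(-1)·(-2)] = 1
L_1(3) = (3)·(1)/[(1)·(-1)] = -3
L_2(3) = (3)·(2)/[(2)·(1)] = 3
Sum: (-5)·(1) + (-4)·(-3) + (-9)·(3) = -20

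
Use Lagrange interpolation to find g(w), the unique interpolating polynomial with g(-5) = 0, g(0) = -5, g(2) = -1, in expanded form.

g(w) = (3/7)w^2 + (8/7)w - 5

L_0(w) = w(w - 2) / [35] = (1/35)w^2 - (2/35)w
L_1(w) = (w + 5)(w - 2) / [-10] = -(1/10)w^2 - (3/10)w + 1
L_2(w) = (w + 5)w / [14] = (1/14)w^2 + (5/14)w
g(w) = 0·L_0 + (-5)·L_1 + (-1)·L_2
  0·L_0(w) = 0
  (-5)·L_1(w) = (1/2)w^2 + (3/2)w - 5
  (-1)·L_2(w) = -(1/14)w^2 - (5/14)w
Adding term by term: (3/7)w^2 + (8/7)w - 5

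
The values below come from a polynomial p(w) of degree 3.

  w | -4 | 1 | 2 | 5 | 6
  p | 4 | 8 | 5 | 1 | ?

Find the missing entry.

11/3

The 4 known values determine p uniquely (degree ≤ 3).
Evaluate each Lagrange basis at w = 6:
L_0(6) = (5)·(4)·(1)/[(-5)·(-6)·(-9)] = -2/27
L_1(6) = (10)·(4)·(1)/[(5)·(-1)·(-4)] = 2
L_2(6) = (10)·(5)·(1)/[(6)·(1)·(-3)] = -25/9
L_3(6) = (10)·(5)·(4)/[(9)·(4)·(3)] = 50/27
Sum: 4·(-2/27) + 8·(2) + 5·(-25/9) + 1·(50/27) = 11/3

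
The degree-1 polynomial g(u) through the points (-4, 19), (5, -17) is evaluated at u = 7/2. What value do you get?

L_0(7/2) = (-3/2)/[(-9)] = 1/6
L_1(7/2) = (15/2)/[(9)] = 5/6
Sum: 19·(1/6) + (-17)·(5/6) = -11

-11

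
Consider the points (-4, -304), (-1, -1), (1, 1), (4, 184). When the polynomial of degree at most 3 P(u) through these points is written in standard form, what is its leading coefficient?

4

The leading coefficient equals the top divided difference P[-4,-1,1,4].
P[-4,-1] = (-1 - (-304)) / (-1 - (-4)) = 101
P[-1,1] = (1 - (-1)) / (1 - (-1)) = 1
P[1,4] = (184 - 1) / (4 - 1) = 61
P[-4,-1,1] = (1 - 101) / (1 - (-4)) = -20
P[-1,1,4] = (61 - 1) / (4 - (-1)) = 12
P[-4,-1,1,4] = (12 - (-20)) / (4 - (-4)) = 4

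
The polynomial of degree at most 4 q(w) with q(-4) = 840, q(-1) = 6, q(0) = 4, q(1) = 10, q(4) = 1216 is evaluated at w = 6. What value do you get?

Using Newton's divided-difference form:
q[-4,-1] = (6 - 840) / (-1 - (-4)) = -278
q[-1,0] = (4 - 6) / (0 - (-1)) = -2
q[0,1] = (10 - 4) / (1 - 0) = 6
q[1,4] = (1216 - 10) / (4 - 1) = 402
q[-4,-1,0] = (-2 - (-278)) / (0 - (-4)) = 69
q[-1,0,1] = (6 - (-2)) / (1 - (-1)) = 4
q[0,1,4] = (402 - 6) / (4 - 0) = 99
q[-4,-1,0,1] = (4 - 69) / (1 - (-4)) = -13
q[-1,0,1,4] = (99 - 4) / (4 - (-1)) = 19
q[-4,-1,0,1,4] = (19 - (-13)) / (4 - (-4)) = 4
q(6) = 840 + (-278)·(10) + 69·(10)·(7) + (-13)·(10)·(7)·(6) + 4·(10)·(7)·(6)·(5) = 5830

5830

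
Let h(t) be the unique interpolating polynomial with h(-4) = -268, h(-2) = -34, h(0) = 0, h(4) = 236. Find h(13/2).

4199/4

Using Newton's divided-difference form:
h[-4,-2] = (-34 - (-268)) / (-2 - (-4)) = 117
h[-2,0] = (0 - (-34)) / (0 - (-2)) = 17
h[0,4] = (236 - 0) / (4 - 0) = 59
h[-4,-2,0] = (17 - 117) / (0 - (-4)) = -25
h[-2,0,4] = (59 - 17) / (4 - (-2)) = 7
h[-4,-2,0,4] = (7 - (-25)) / (4 - (-4)) = 4
h(13/2) = -268 + 117·(21/2) + (-25)·(21/2)·(17/2) + 4·(21/2)·(17/2)·(13/2) = 4199/4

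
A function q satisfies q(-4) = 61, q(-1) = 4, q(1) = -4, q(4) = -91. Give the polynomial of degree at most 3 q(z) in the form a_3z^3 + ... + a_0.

q(z) = -z^3 - z^2 - 3z + 1

Newton's divided differences:
q[-4,-1] = (4 - 61) / (-1 - (-4)) = -19
q[-1,1] = (-4 - 4) / (1 - (-1)) = -4
q[1,4] = (-91 - (-4)) / (4 - 1) = -29
q[-4,-1,1] = (-4 - (-19)) / (1 - (-4)) = 3
q[-1,1,4] = (-29 - (-4)) / (4 - (-1)) = -5
q[-4,-1,1,4] = (-5 - 3) / (4 - (-4)) = -1
q(z) = 61 + (-19)·(z + 4) + 3·(z + 4)(z + 1) + (-1)·(z + 4)(z + 1)(z - 1)
Expanding: q(z) = -z^3 - z^2 - 3z + 1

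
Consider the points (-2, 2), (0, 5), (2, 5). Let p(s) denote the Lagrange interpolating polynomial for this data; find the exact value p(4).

2

Evaluate each Lagrange basis at s = 4:
L_0(4) = (4)·(2)/[(-2)·(-4)] = 1
L_1(4) = (6)·(2)/[(2)·(-2)] = -3
L_2(4) = (6)·(4)/[(4)·(2)] = 3
Sum: 2·(1) + 5·(-3) + 5·(3) = 2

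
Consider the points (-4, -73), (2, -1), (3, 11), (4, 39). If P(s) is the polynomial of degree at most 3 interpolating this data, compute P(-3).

-31

Evaluate each Lagrange basis at s = -3:
L_0(-3) = (-5)·(-6)·(-7)/[(-6)·(-7)·(-8)] = 5/8
L_1(-3) = (1)·(-6)·(-7)/[(6)·(-1)·(-2)] = 7/2
L_2(-3) = (1)·(-5)·(-7)/[(7)·(1)·(-1)] = -5
L_3(-3) = (1)·(-5)·(-6)/[(8)·(2)·(1)] = 15/8
Sum: (-73)·(5/8) + (-1)·(7/2) + 11·(-5) + 39·(15/8) = -31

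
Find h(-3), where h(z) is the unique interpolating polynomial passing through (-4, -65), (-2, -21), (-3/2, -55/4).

Using Newton's divided-difference form:
h[-4,-2] = (-21 - (-65)) / (-2 - (-4)) = 22
h[-2,-3/2] = (-55/4 - (-21)) / (-3/2 - (-2)) = 29/2
h[-4,-2,-3/2] = (29/2 - 22) / (-3/2 - (-4)) = -3
h(-3) = -65 + 22·(1) + (-3)·(1)·(-1) = -40

-40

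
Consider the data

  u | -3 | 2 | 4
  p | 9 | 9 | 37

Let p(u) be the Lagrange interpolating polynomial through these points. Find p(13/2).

189/2

L_0(13/2) = (9/2)·(5/2)/[(-5)·(-7)] = 9/28
L_1(13/2) = (19/2)·(5/2)/[(5)·(-2)] = -19/8
L_2(13/2) = (19/2)·(9/2)/[(7)·(2)] = 171/56
Sum: 9·(9/28) + 9·(-19/8) + 37·(171/56) = 189/2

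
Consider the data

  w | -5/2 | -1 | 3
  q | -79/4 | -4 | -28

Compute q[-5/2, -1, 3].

-3

q[-5/2,-1] = (-4 - (-79/4)) / (-1 - (-5/2)) = 21/2
q[-1,3] = (-28 - (-4)) / (3 - (-1)) = -6
q[-5/2,-1,3] = (-6 - 21/2) / (3 - (-5/2)) = -3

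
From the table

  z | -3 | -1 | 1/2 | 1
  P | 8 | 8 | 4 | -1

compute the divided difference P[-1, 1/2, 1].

-11/3

P[-1,1/2] = (4 - 8) / (1/2 - (-1)) = -8/3
P[1/2,1] = (-1 - 4) / (1 - 1/2) = -10
P[-1,1/2,1] = (-10 - (-8/3)) / (1 - (-1)) = -11/3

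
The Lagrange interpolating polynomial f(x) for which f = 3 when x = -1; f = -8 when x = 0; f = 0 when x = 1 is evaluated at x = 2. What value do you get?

Evaluate each Lagrange basis at x = 2:
L_0(2) = (2)·(1)/[(-1)·(-2)] = 1
L_1(2) = (3)·(1)/[(1)·(-1)] = -3
L_2(2) = (3)·(2)/[(2)·(1)] = 3
Sum: 3·(1) + (-8)·(-3) + 0 = 27

27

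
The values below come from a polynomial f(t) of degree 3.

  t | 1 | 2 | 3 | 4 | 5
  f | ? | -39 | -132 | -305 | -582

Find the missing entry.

-2

The 4 known values determine f uniquely (degree ≤ 3).
L_0(1) = (-2)·(-3)·(-4)/[(-1)·(-2)·(-3)] = 4
L_1(1) = (-1)·(-3)·(-4)/[(1)·(-1)·(-2)] = -6
L_2(1) = (-1)·(-2)·(-4)/[(2)·(1)·(-1)] = 4
L_3(1) = (-1)·(-2)·(-3)/[(3)·(2)·(1)] = -1
Sum: (-39)·(4) + (-132)·(-6) + (-305)·(4) + (-582)·(-1) = -2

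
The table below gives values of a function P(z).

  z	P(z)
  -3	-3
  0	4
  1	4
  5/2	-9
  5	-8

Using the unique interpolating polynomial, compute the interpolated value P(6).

Using Newton's divided-difference form:
P[-3,0] = (4 - (-3)) / (0 - (-3)) = 7/3
P[0,1] = (4 - 4) / (1 - 0) = 0
P[1,5/2] = (-9 - 4) / (5/2 - 1) = -26/3
P[5/2,5] = (-8 - (-9)) / (5 - 5/2) = 2/5
P[-3,0,1] = (0 - 7/3) / (1 - (-3)) = -7/12
P[0,1,5/2] = (-26/3 - 0) / (5/2 - 0) = -52/15
P[1,5/2,5] = (2/5 - (-26/3)) / (5 - 1) = 34/15
P[-3,0,1,5/2] = (-52/15 - (-7/12)) / (5/2 - (-3)) = -173/330
P[0,1,5/2,5] = (34/15 - (-52/15)) / (5 - 0) = 86/75
P[-3,0,1,5/2,5] = (86/75 - (-173/330)) / (5 - (-3)) = 919/4400
P(6) = -3 + (7/3)·(9) + (-7/12)·(9)·(6) + (-173/330)·(9)·(6)·(5) + (919/4400)·(9)·(6)·(5)·(7/2) = 37251/880

37251/880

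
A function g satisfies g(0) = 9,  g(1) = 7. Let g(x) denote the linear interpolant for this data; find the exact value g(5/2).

4

Evaluate each Lagrange basis at x = 5/2:
L_0(5/2) = (3/2)/[(-1)] = -3/2
L_1(5/2) = (5/2)/[(1)] = 5/2
Sum: 9·(-3/2) + 7·(5/2) = 4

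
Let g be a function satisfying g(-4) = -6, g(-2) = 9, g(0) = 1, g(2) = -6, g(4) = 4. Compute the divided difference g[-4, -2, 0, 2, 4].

g[-4,-2] = (9 - (-6)) / (-2 - (-4)) = 15/2
g[-2,0] = (1 - 9) / (0 - (-2)) = -4
g[0,2] = (-6 - 1) / (2 - 0) = -7/2
g[2,4] = (4 - (-6)) / (4 - 2) = 5
g[-4,-2,0] = (-4 - 15/2) / (0 - (-4)) = -23/8
g[-2,0,2] = (-7/2 - (-4)) / (2 - (-2)) = 1/8
g[0,2,4] = (5 - (-7/2)) / (4 - 0) = 17/8
g[-4,-2,0,2] = (1/8 - (-23/8)) / (2 - (-4)) = 1/2
g[-2,0,2,4] = (17/8 - 1/8) / (4 - (-2)) = 1/3
g[-4,-2,0,2,4] = (1/3 - 1/2) / (4 - (-4)) = -1/48

-1/48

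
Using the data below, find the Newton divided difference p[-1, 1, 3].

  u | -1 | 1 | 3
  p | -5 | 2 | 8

p[-1,1] = (2 - (-5)) / (1 - (-1)) = 7/2
p[1,3] = (8 - 2) / (3 - 1) = 3
p[-1,1,3] = (3 - 7/2) / (3 - (-1)) = -1/8

-1/8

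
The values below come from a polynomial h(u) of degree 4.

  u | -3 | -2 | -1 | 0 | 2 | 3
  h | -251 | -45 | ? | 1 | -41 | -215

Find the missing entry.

1

The 5 known values determine h uniquely (degree ≤ 4).
L_0(-1) = (1)·(-1)·(-3)·(-4)/[(-1)·(-3)·(-5)·(-6)] = -2/15
L_1(-1) = (2)·(-1)·(-3)·(-4)/[(1)·(-2)·(-4)·(-5)] = 3/5
L_2(-1) = (2)·(1)·(-3)·(-4)/[(3)·(2)·(-2)·(-3)] = 2/3
L_3(-1) = (2)·(1)·(-1)·(-4)/[(5)·(4)·(2)·(-1)] = -1/5
L_4(-1) = (2)·(1)·(-1)·(-3)/[(6)·(5)·(3)·(1)] = 1/15
Sum: (-251)·(-2/15) + (-45)·(3/5) + 1·(2/3) + (-41)·(-1/5) + (-215)·(1/15) = 1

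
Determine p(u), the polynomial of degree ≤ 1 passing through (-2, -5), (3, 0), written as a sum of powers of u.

p(u) = u - 3

Build the Lagrange basis polynomials:
L_0(u) = (u - 3) / [-5] = -(1/5)u + 3/5
L_1(u) = (u + 2) / [5] = (1/5)u + 2/5
p(u) = (-5)·L_0 + 0·L_1
  (-5)·L_0(u) = u - 3
  0·L_1(u) = 0
Adding term by term: u - 3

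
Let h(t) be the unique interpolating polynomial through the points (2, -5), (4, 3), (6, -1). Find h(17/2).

Evaluate each Lagrange basis at t = 17/2:
L_0(17/2) = (9/2)·(5/2)/[(-2)·(-4)] = 45/32
L_1(17/2) = (13/2)·(5/2)/[(2)·(-2)] = -65/16
L_2(17/2) = (13/2)·(9/2)/[(4)·(2)] = 117/32
Sum: (-5)·(45/32) + 3·(-65/16) + (-1)·(117/32) = -183/8

-183/8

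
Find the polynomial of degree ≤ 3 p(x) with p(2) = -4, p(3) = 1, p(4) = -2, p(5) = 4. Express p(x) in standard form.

p(x) = (17/6)x^3 - (59/2)x^2 + (296/3)x - 106

Build the Lagrange basis polynomials:
L_0(x) = (x - 3)(x - 4)(x - 5) / [-6] = -(1/6)x^3 + 2x^2 - (47/6)x + 10
L_1(x) = (x - 2)(x - 4)(x - 5) / [2] = (1/2)x^3 - (11/2)x^2 + 19x - 20
L_2(x) = (x - 2)(x - 3)(x - 5) / [-2] = -(1/2)x^3 + 5x^2 - (31/2)x + 15
L_3(x) = (x - 2)(x - 3)(x - 4) / [6] = (1/6)x^3 - (3/2)x^2 + (13/3)x - 4
p(x) = (-4)·L_0 + 1·L_1 + (-2)·L_2 + 4·L_3
  (-4)·L_0(x) = (2/3)x^3 - 8x^2 + (94/3)x - 40
  1·L_1(x) = (1/2)x^3 - (11/2)x^2 + 19x - 20
  (-2)·L_2(x) = x^3 - 10x^2 + 31x - 30
  4·L_3(x) = (2/3)x^3 - 6x^2 + (52/3)x - 16
Adding term by term: (17/6)x^3 - (59/2)x^2 + (296/3)x - 106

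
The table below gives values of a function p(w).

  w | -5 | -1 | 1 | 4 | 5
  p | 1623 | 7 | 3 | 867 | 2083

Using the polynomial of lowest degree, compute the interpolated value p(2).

Evaluate each Lagrange basis at w = 2:
L_0(2) = (3)·(1)·(-2)·(-3)/[(-4)·(-6)·(-9)·(-10)] = 1/120
L_1(2) = (7)·(1)·(-2)·(-3)/[(4)·(-2)·(-5)·(-6)] = -7/40
L_2(2) = (7)·(3)·(-2)·(-3)/[(6)·(2)·(-3)·(-4)] = 7/8
L_3(2) = (7)·(3)·(1)·(-3)/[(9)·(5)·(3)·(-1)] = 7/15
L_4(2) = (7)·(3)·(1)·(-2)/[(10)·(6)·(4)·(1)] = -7/40
Sum: 1623·(1/120) + 7·(-7/40) + 3·(7/8) + 867·(7/15) + 2083·(-7/40) = 55

55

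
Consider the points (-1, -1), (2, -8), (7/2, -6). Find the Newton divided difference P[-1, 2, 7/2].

22/27

P[-1,2] = (-8 - (-1)) / (2 - (-1)) = -7/3
P[2,7/2] = (-6 - (-8)) / (7/2 - 2) = 4/3
P[-1,2,7/2] = (4/3 - (-7/3)) / (7/2 - (-1)) = 22/27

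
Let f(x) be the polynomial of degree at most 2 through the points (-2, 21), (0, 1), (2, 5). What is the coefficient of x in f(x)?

-4

Build the Lagrange basis polynomials:
L_0(x) = x(x - 2) / [8] = (1/8)x^2 - (1/4)x
L_1(x) = (x + 2)(x - 2) / [-4] = -(1/4)x^2 + 1
L_2(x) = (x + 2)x / [8] = (1/8)x^2 + (1/4)x
f(x) = 21·L_0 + 1·L_1 + 5·L_2
Only the coefficient of x is needed; take it from each L_i and combine:
21·(-1/4) + 1·(0) + 5·(1/4) = -4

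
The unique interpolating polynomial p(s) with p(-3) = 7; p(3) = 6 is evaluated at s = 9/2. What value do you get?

23/4

Evaluate each Lagrange basis at s = 9/2:
L_0(9/2) = (3/2)/[(-6)] = -1/4
L_1(9/2) = (15/2)/[(6)] = 5/4
Sum: 7·(-1/4) + 6·(5/4) = 23/4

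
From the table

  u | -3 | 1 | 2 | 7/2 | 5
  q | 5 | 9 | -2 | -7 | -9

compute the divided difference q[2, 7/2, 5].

q[2,7/2] = (-7 - (-2)) / (7/2 - 2) = -10/3
q[7/2,5] = (-9 - (-7)) / (5 - 7/2) = -4/3
q[2,7/2,5] = (-4/3 - (-10/3)) / (5 - 2) = 2/3

2/3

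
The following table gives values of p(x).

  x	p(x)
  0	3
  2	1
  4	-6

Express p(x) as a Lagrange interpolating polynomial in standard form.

p(x) = -(5/8)x^2 + (1/4)x + 3

L_0(x) = (x - 2)(x - 4) / [8] = (1/8)x^2 - (3/4)x + 1
L_1(x) = x(x - 4) / [-4] = -(1/4)x^2 + x
L_2(x) = x(x - 2) / [8] = (1/8)x^2 - (1/4)x
p(x) = 3·L_0 + 1·L_1 + (-6)·L_2
  3·L_0(x) = (3/8)x^2 - (9/4)x + 3
  1·L_1(x) = -(1/4)x^2 + x
  (-6)·L_2(x) = -(3/4)x^2 + (3/2)x
Adding term by term: -(5/8)x^2 + (1/4)x + 3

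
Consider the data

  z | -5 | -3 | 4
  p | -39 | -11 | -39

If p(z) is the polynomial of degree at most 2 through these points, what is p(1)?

Using Newton's divided-difference form:
p[-5,-3] = (-11 - (-39)) / (-3 - (-5)) = 14
p[-3,4] = (-39 - (-11)) / (4 - (-3)) = -4
p[-5,-3,4] = (-4 - 14) / (4 - (-5)) = -2
p(1) = -39 + 14·(6) + (-2)·(6)·(4) = -3

-3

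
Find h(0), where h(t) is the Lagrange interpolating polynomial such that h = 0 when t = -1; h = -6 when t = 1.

L_0(0) = (-1)/[(-2)] = 1/2
L_1(0) = (1)/[(2)] = 1/2
Sum: 0 + (-6)·(1/2) = -3

-3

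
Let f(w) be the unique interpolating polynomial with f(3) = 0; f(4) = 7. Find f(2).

Evaluate each Lagrange basis at w = 2:
L_0(2) = (-2)/[(-1)] = 2
L_1(2) = (-1)/[(1)] = -1
Sum: 0 + 7·(-1) = -7

-7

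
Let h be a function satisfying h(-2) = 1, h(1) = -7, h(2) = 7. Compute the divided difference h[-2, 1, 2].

25/6

h[-2,1] = (-7 - 1) / (1 - (-2)) = -8/3
h[1,2] = (7 - (-7)) / (2 - 1) = 14
h[-2,1,2] = (14 - (-8/3)) / (2 - (-2)) = 25/6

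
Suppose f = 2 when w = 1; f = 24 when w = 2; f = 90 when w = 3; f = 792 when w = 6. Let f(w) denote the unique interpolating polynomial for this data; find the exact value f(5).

Using Newton's divided-difference form:
f[1,2] = (24 - 2) / (2 - 1) = 22
f[2,3] = (90 - 24) / (3 - 2) = 66
f[3,6] = (792 - 90) / (6 - 3) = 234
f[1,2,3] = (66 - 22) / (3 - 1) = 22
f[2,3,6] = (234 - 66) / (6 - 2) = 42
f[1,2,3,6] = (42 - 22) / (6 - 1) = 4
f(5) = 2 + 22·(4) + 22·(4)·(3) + 4·(4)·(3)·(2) = 450

450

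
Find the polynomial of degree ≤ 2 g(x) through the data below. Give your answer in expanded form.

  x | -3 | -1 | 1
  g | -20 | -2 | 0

Newton's divided differences:
g[-3,-1] = (-2 - (-20)) / (-1 - (-3)) = 9
g[-1,1] = (0 - (-2)) / (1 - (-1)) = 1
g[-3,-1,1] = (1 - 9) / (1 - (-3)) = -2
g(x) = -20 + 9·(x + 3) + (-2)·(x + 3)(x + 1)
Expanding: g(x) = -2x^2 + x + 1

g(x) = -2x^2 + x + 1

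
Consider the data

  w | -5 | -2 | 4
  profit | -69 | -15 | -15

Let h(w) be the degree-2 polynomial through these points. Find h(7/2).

L_0(7/2) = (11/2)·(-1/2)/[(-3)·(-9)] = -11/108
L_1(7/2) = (17/2)·(-1/2)/[(3)·(-6)] = 17/72
L_2(7/2) = (17/2)·(11/2)/[(9)·(6)] = 187/216
Sum: (-69)·(-11/108) + (-15)·(17/72) + (-15)·(187/216) = -19/2

-19/2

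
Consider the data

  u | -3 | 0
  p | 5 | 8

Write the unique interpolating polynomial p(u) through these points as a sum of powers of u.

Build the Lagrange basis polynomials:
L_0(u) = u / [-3] = -(1/3)u
L_1(u) = (u + 3) / [3] = (1/3)u + 1
p(u) = 5·L_0 + 8·L_1
  5·L_0(u) = -(5/3)u
  8·L_1(u) = (8/3)u + 8
Adding term by term: u + 8

p(u) = u + 8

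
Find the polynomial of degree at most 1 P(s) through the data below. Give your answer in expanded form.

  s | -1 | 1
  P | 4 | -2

P(s) = -3s + 1

Build the Lagrange basis polynomials:
L_0(s) = (s - 1) / [-2] = -(1/2)s + 1/2
L_1(s) = (s + 1) / [2] = (1/2)s + 1/2
P(s) = 4·L_0 + (-2)·L_1
  4·L_0(s) = -2s + 2
  (-2)·L_1(s) = -s - 1
Adding term by term: -3s + 1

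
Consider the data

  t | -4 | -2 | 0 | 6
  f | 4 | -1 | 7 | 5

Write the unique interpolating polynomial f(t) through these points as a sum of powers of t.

f(t) = -(13/60)t^3 + (13/40)t^2 + (331/60)t + 7

L_0(t) = (t + 2)t(t - 6) / [-80] = -(1/80)t^3 + (1/20)t^2 + (3/20)t
L_1(t) = (t + 4)t(t - 6) / [32] = (1/32)t^3 - (1/16)t^2 - (3/4)t
L_2(t) = (t + 4)(t + 2)(t - 6) / [-48] = -(1/48)t^3 + (7/12)t + 1
L_3(t) = (t + 4)(t + 2)t / [480] = (1/480)t^3 + (1/80)t^2 + (1/60)t
f(t) = 4·L_0 + (-1)·L_1 + 7·L_2 + 5·L_3
  4·L_0(t) = -(1/20)t^3 + (1/5)t^2 + (3/5)t
  (-1)·L_1(t) = -(1/32)t^3 + (1/16)t^2 + (3/4)t
  7·L_2(t) = -(7/48)t^3 + (49/12)t + 7
  5·L_3(t) = (1/96)t^3 + (1/16)t^2 + (1/12)t
Adding term by term: -(13/60)t^3 + (13/40)t^2 + (331/60)t + 7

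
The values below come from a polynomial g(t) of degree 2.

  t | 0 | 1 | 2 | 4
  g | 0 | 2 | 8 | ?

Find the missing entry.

32

The 3 known values determine g uniquely (degree ≤ 2).
Evaluate each Lagrange basis at t = 4:
L_0(4) = (3)·(2)/[(-1)·(-2)] = 3
L_1(4) = (4)·(2)/[(1)·(-1)] = -8
L_2(4) = (4)·(3)/[(2)·(1)] = 6
Sum: 0 + 2·(-8) + 8·(6) = 32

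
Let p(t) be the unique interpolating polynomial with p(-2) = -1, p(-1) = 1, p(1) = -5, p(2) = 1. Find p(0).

Evaluate each Lagrange basis at t = 0:
L_0(0) = (1)·(-1)·(-2)/[(-1)·(-3)·(-4)] = -1/6
L_1(0) = (2)·(-1)·(-2)/[(1)·(-2)·(-3)] = 2/3
L_2(0) = (2)·(1)·(-2)/[(3)·(2)·(-1)] = 2/3
L_3(0) = (2)·(1)·(-1)/[(4)·(3)·(1)] = -1/6
Sum: (-1)·(-1/6) + 1·(2/3) + (-5)·(2/3) + 1·(-1/6) = -8/3

-8/3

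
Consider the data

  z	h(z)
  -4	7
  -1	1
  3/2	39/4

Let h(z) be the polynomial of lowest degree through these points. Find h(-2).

Using Newton's divided-difference form:
h[-4,-1] = (1 - 7) / (-1 - (-4)) = -2
h[-1,3/2] = (39/4 - 1) / (3/2 - (-1)) = 7/2
h[-4,-1,3/2] = (7/2 - (-2)) / (3/2 - (-4)) = 1
h(-2) = 7 + (-2)·(2) + 1·(2)·(-1) = 1

1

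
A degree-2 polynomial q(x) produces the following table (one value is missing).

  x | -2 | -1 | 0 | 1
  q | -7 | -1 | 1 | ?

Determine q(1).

The 3 known values determine q uniquely (degree ≤ 2).
Evaluate each Lagrange basis at x = 1:
L_0(1) = (2)·(1)/[(-1)·(-2)] = 1
L_1(1) = (3)·(1)/[(1)·(-1)] = -3
L_2(1) = (3)·(2)/[(2)·(1)] = 3
Sum: (-7)·(1) + (-1)·(-3) + 1·(3) = -1

-1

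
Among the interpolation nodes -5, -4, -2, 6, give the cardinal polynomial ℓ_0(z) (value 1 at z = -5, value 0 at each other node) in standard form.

ℓ_0(z) = -(1/33)z^3 + (28/33)z + 16/11

ℓ_0(z) = (z + 4)(z + 2)(z - 6) / [(-1)·(-3)·(-11)]
       = (z^3 - 28z - 48) / (-33)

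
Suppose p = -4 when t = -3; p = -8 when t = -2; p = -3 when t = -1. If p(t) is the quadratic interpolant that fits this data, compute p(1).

34

L_0(1) = (3)·(2)/[(-1)·(-2)] = 3
L_1(1) = (4)·(2)/[(1)·(-1)] = -8
L_2(1) = (4)·(3)/[(2)·(1)] = 6
Sum: (-4)·(3) + (-8)·(-8) + (-3)·(6) = 34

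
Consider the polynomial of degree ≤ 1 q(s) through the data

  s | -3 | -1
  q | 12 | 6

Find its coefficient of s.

-3

The leading coefficient equals the top divided difference q[-3,-1].
q[-3,-1] = (6 - 12) / (-1 - (-3)) = -3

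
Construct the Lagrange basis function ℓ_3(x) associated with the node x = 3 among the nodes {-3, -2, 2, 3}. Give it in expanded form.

ℓ_3(x) = (1/30)x^3 + (1/10)x^2 - (2/15)x - 2/5

ℓ_3(x) = (x + 3)(x + 2)(x - 2) / [(6)·(5)·(1)]
       = (x^3 + 3x^2 - 4x - 12) / (30)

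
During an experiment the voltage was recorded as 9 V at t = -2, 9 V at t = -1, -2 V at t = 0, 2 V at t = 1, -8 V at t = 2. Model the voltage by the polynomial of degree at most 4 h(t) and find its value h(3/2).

Evaluate each Lagrange basis at t = 3/2:
L_0(3/2) = (5/2)·(3/2)·(1/2)·(-1/2)/[(-1)·(-2)·(-3)·(-4)] = -5/128
L_1(3/2) = (7/2)·(3/2)·(1/2)·(-1/2)/[(1)·(-1)·(-2)·(-3)] = 7/32
L_2(3/2) = (7/2)·(5/2)·(1/2)·(-1/2)/[(2)·(1)·(-1)·(-2)] = -35/64
L_3(3/2) = (7/2)·(5/2)·(3/2)·(-1/2)/[(3)·(2)·(1)·(-1)] = 35/32
L_4(3/2) = (7/2)·(5/2)·(3/2)·(1/2)/[(4)·(3)·(2)·(1)] = 35/128
Sum: 9·(-5/128) + 9·(7/32) + (-2)·(-35/64) + 2·(35/32) + (-8)·(35/128) = 347/128

347/128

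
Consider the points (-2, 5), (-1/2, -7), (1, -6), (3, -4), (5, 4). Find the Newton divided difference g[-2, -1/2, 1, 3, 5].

61/630

g[-2,-1/2] = (-7 - 5) / (-1/2 - (-2)) = -8
g[-1/2,1] = (-6 - (-7)) / (1 - (-1/2)) = 2/3
g[1,3] = (-4 - (-6)) / (3 - 1) = 1
g[3,5] = (4 - (-4)) / (5 - 3) = 4
g[-2,-1/2,1] = (2/3 - (-8)) / (1 - (-2)) = 26/9
g[-1/2,1,3] = (1 - 2/3) / (3 - (-1/2)) = 2/21
g[1,3,5] = (4 - 1) / (5 - 1) = 3/4
g[-2,-1/2,1,3] = (2/21 - 26/9) / (3 - (-2)) = -176/315
g[-1/2,1,3,5] = (3/4 - 2/21) / (5 - (-1/2)) = 5/42
g[-2,-1/2,1,3,5] = (5/42 - (-176/315)) / (5 - (-2)) = 61/630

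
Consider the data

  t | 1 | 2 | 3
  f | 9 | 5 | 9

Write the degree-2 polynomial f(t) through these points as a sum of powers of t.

f(t) = 4t^2 - 16t + 21

Newton's divided differences:
f[1,2] = (5 - 9) / (2 - 1) = -4
f[2,3] = (9 - 5) / (3 - 2) = 4
f[1,2,3] = (4 - (-4)) / (3 - 1) = 4
f(t) = 9 + (-4)·(t - 1) + 4·(t - 1)(t - 2)
Expanding: f(t) = 4t^2 - 16t + 21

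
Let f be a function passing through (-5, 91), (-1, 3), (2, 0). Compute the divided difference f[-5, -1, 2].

f[-5,-1] = (3 - 91) / (-1 - (-5)) = -22
f[-1,2] = (0 - 3) / (2 - (-1)) = -1
f[-5,-1,2] = (-1 - (-22)) / (2 - (-5)) = 3

3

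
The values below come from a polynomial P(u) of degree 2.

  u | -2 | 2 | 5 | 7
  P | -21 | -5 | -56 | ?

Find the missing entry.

-120

The 3 known values determine P uniquely (degree ≤ 2).
L_0(7) = (5)·(2)/[(-4)·(-7)] = 5/14
L_1(7) = (9)·(2)/[(4)·(-3)] = -3/2
L_2(7) = (9)·(5)/[(7)·(3)] = 15/7
Sum: (-21)·(5/14) + (-5)·(-3/2) + (-56)·(15/7) = -120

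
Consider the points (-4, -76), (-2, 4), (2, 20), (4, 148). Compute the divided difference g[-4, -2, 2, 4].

g[-4,-2] = (4 - (-76)) / (-2 - (-4)) = 40
g[-2,2] = (20 - 4) / (2 - (-2)) = 4
g[2,4] = (148 - 20) / (4 - 2) = 64
g[-4,-2,2] = (4 - 40) / (2 - (-4)) = -6
g[-2,2,4] = (64 - 4) / (4 - (-2)) = 10
g[-4,-2,2,4] = (10 - (-6)) / (4 - (-4)) = 2

2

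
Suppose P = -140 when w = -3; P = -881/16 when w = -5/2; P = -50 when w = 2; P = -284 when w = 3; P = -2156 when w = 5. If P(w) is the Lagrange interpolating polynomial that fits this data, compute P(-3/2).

19/16

Evaluate each Lagrange basis at w = -3/2:
L_0(-3/2) = (1)·(-7/2)·(-9/2)·(-13/2)/[(-1/2)·(-5)·(-6)·(-8)] = -273/320
L_1(-3/2) = (3/2)·(-7/2)·(-9/2)·(-13/2)/[(1/2)·(-9/2)·(-11/2)·(-15/2)] = 91/55
L_2(-3/2) = (3/2)·(1)·(-9/2)·(-13/2)/[(5)·(9/2)·(-1)·(-3)] = 13/20
L_3(-3/2) = (3/2)·(1)·(-7/2)·(-13/2)/[(6)·(11/2)·(1)·(-2)] = -91/176
L_4(-3/2) = (3/2)·(1)·(-7/2)·(-9/2)/[(8)·(15/2)·(3)·(2)] = 21/320
Sum: (-140)·(-273/320) + (-881/16)·(91/55) + (-50)·(13/20) + (-284)·(-91/176) + (-2156)·(21/320) = 19/16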